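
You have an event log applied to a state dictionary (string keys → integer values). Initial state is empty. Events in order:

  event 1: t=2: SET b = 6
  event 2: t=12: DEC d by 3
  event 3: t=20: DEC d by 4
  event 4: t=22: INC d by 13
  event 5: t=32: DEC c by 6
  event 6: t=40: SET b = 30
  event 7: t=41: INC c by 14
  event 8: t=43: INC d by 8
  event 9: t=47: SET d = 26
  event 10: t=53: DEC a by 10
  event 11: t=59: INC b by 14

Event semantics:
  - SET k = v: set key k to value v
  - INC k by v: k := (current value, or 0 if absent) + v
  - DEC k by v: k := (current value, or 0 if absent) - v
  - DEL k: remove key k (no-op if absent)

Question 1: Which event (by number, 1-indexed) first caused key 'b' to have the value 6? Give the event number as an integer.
Looking for first event where b becomes 6:
  event 1: b (absent) -> 6  <-- first match

Answer: 1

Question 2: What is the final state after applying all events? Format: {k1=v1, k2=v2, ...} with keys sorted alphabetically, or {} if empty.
  after event 1 (t=2: SET b = 6): {b=6}
  after event 2 (t=12: DEC d by 3): {b=6, d=-3}
  after event 3 (t=20: DEC d by 4): {b=6, d=-7}
  after event 4 (t=22: INC d by 13): {b=6, d=6}
  after event 5 (t=32: DEC c by 6): {b=6, c=-6, d=6}
  after event 6 (t=40: SET b = 30): {b=30, c=-6, d=6}
  after event 7 (t=41: INC c by 14): {b=30, c=8, d=6}
  after event 8 (t=43: INC d by 8): {b=30, c=8, d=14}
  after event 9 (t=47: SET d = 26): {b=30, c=8, d=26}
  after event 10 (t=53: DEC a by 10): {a=-10, b=30, c=8, d=26}
  after event 11 (t=59: INC b by 14): {a=-10, b=44, c=8, d=26}

Answer: {a=-10, b=44, c=8, d=26}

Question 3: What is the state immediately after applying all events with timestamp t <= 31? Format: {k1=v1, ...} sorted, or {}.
Apply events with t <= 31 (4 events):
  after event 1 (t=2: SET b = 6): {b=6}
  after event 2 (t=12: DEC d by 3): {b=6, d=-3}
  after event 3 (t=20: DEC d by 4): {b=6, d=-7}
  after event 4 (t=22: INC d by 13): {b=6, d=6}

Answer: {b=6, d=6}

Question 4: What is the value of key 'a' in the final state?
Answer: -10

Derivation:
Track key 'a' through all 11 events:
  event 1 (t=2: SET b = 6): a unchanged
  event 2 (t=12: DEC d by 3): a unchanged
  event 3 (t=20: DEC d by 4): a unchanged
  event 4 (t=22: INC d by 13): a unchanged
  event 5 (t=32: DEC c by 6): a unchanged
  event 6 (t=40: SET b = 30): a unchanged
  event 7 (t=41: INC c by 14): a unchanged
  event 8 (t=43: INC d by 8): a unchanged
  event 9 (t=47: SET d = 26): a unchanged
  event 10 (t=53: DEC a by 10): a (absent) -> -10
  event 11 (t=59: INC b by 14): a unchanged
Final: a = -10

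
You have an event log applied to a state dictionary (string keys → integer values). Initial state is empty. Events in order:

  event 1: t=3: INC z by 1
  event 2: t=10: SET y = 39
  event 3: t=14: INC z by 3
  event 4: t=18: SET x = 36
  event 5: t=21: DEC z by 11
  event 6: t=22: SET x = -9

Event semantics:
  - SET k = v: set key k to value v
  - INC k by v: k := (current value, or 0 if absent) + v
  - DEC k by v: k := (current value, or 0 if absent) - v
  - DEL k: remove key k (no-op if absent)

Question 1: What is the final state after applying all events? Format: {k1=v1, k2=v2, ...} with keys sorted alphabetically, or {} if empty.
Answer: {x=-9, y=39, z=-7}

Derivation:
  after event 1 (t=3: INC z by 1): {z=1}
  after event 2 (t=10: SET y = 39): {y=39, z=1}
  after event 3 (t=14: INC z by 3): {y=39, z=4}
  after event 4 (t=18: SET x = 36): {x=36, y=39, z=4}
  after event 5 (t=21: DEC z by 11): {x=36, y=39, z=-7}
  after event 6 (t=22: SET x = -9): {x=-9, y=39, z=-7}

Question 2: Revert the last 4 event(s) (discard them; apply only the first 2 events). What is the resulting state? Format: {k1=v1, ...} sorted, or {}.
Answer: {y=39, z=1}

Derivation:
Keep first 2 events (discard last 4):
  after event 1 (t=3: INC z by 1): {z=1}
  after event 2 (t=10: SET y = 39): {y=39, z=1}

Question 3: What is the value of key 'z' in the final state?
Answer: -7

Derivation:
Track key 'z' through all 6 events:
  event 1 (t=3: INC z by 1): z (absent) -> 1
  event 2 (t=10: SET y = 39): z unchanged
  event 3 (t=14: INC z by 3): z 1 -> 4
  event 4 (t=18: SET x = 36): z unchanged
  event 5 (t=21: DEC z by 11): z 4 -> -7
  event 6 (t=22: SET x = -9): z unchanged
Final: z = -7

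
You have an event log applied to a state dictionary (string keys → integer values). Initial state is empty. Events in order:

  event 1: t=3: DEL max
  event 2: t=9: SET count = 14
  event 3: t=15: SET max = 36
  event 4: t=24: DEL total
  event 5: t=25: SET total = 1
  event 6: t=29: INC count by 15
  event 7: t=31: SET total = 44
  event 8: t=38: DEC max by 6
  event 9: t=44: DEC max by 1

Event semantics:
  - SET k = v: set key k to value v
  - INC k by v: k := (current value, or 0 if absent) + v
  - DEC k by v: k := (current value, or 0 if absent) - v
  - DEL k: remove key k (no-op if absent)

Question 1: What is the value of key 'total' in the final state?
Track key 'total' through all 9 events:
  event 1 (t=3: DEL max): total unchanged
  event 2 (t=9: SET count = 14): total unchanged
  event 3 (t=15: SET max = 36): total unchanged
  event 4 (t=24: DEL total): total (absent) -> (absent)
  event 5 (t=25: SET total = 1): total (absent) -> 1
  event 6 (t=29: INC count by 15): total unchanged
  event 7 (t=31: SET total = 44): total 1 -> 44
  event 8 (t=38: DEC max by 6): total unchanged
  event 9 (t=44: DEC max by 1): total unchanged
Final: total = 44

Answer: 44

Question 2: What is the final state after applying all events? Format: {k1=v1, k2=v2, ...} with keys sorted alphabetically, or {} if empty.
  after event 1 (t=3: DEL max): {}
  after event 2 (t=9: SET count = 14): {count=14}
  after event 3 (t=15: SET max = 36): {count=14, max=36}
  after event 4 (t=24: DEL total): {count=14, max=36}
  after event 5 (t=25: SET total = 1): {count=14, max=36, total=1}
  after event 6 (t=29: INC count by 15): {count=29, max=36, total=1}
  after event 7 (t=31: SET total = 44): {count=29, max=36, total=44}
  after event 8 (t=38: DEC max by 6): {count=29, max=30, total=44}
  after event 9 (t=44: DEC max by 1): {count=29, max=29, total=44}

Answer: {count=29, max=29, total=44}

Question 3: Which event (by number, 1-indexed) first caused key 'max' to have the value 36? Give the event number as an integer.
Looking for first event where max becomes 36:
  event 3: max (absent) -> 36  <-- first match

Answer: 3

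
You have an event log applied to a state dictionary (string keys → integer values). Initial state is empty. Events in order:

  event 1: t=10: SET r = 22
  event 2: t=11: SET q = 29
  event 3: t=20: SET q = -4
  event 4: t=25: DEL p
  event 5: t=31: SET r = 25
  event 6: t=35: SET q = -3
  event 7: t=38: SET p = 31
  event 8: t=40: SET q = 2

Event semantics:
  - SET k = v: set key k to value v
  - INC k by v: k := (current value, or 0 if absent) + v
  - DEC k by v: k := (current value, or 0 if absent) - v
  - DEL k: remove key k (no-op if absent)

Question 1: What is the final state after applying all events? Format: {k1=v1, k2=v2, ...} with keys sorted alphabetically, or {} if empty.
Answer: {p=31, q=2, r=25}

Derivation:
  after event 1 (t=10: SET r = 22): {r=22}
  after event 2 (t=11: SET q = 29): {q=29, r=22}
  after event 3 (t=20: SET q = -4): {q=-4, r=22}
  after event 4 (t=25: DEL p): {q=-4, r=22}
  after event 5 (t=31: SET r = 25): {q=-4, r=25}
  after event 6 (t=35: SET q = -3): {q=-3, r=25}
  after event 7 (t=38: SET p = 31): {p=31, q=-3, r=25}
  after event 8 (t=40: SET q = 2): {p=31, q=2, r=25}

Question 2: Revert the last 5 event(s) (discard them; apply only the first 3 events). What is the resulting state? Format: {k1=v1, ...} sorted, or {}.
Answer: {q=-4, r=22}

Derivation:
Keep first 3 events (discard last 5):
  after event 1 (t=10: SET r = 22): {r=22}
  after event 2 (t=11: SET q = 29): {q=29, r=22}
  after event 3 (t=20: SET q = -4): {q=-4, r=22}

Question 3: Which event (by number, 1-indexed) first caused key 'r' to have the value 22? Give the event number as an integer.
Answer: 1

Derivation:
Looking for first event where r becomes 22:
  event 1: r (absent) -> 22  <-- first match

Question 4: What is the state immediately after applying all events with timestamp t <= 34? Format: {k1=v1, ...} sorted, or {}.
Answer: {q=-4, r=25}

Derivation:
Apply events with t <= 34 (5 events):
  after event 1 (t=10: SET r = 22): {r=22}
  after event 2 (t=11: SET q = 29): {q=29, r=22}
  after event 3 (t=20: SET q = -4): {q=-4, r=22}
  after event 4 (t=25: DEL p): {q=-4, r=22}
  after event 5 (t=31: SET r = 25): {q=-4, r=25}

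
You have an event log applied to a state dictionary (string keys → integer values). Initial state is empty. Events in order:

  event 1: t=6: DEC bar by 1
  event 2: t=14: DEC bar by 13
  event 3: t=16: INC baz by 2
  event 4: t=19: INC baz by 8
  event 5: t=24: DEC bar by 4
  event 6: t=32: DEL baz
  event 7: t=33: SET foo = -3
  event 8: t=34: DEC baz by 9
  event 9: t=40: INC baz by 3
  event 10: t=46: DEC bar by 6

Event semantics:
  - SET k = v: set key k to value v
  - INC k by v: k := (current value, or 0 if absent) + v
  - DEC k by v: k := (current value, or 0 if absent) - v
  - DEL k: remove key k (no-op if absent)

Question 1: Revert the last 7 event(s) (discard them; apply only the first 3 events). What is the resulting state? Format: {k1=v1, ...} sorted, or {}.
Keep first 3 events (discard last 7):
  after event 1 (t=6: DEC bar by 1): {bar=-1}
  after event 2 (t=14: DEC bar by 13): {bar=-14}
  after event 3 (t=16: INC baz by 2): {bar=-14, baz=2}

Answer: {bar=-14, baz=2}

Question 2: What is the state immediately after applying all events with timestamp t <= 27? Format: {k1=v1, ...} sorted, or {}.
Apply events with t <= 27 (5 events):
  after event 1 (t=6: DEC bar by 1): {bar=-1}
  after event 2 (t=14: DEC bar by 13): {bar=-14}
  after event 3 (t=16: INC baz by 2): {bar=-14, baz=2}
  after event 4 (t=19: INC baz by 8): {bar=-14, baz=10}
  after event 5 (t=24: DEC bar by 4): {bar=-18, baz=10}

Answer: {bar=-18, baz=10}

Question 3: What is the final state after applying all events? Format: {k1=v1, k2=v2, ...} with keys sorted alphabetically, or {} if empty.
  after event 1 (t=6: DEC bar by 1): {bar=-1}
  after event 2 (t=14: DEC bar by 13): {bar=-14}
  after event 3 (t=16: INC baz by 2): {bar=-14, baz=2}
  after event 4 (t=19: INC baz by 8): {bar=-14, baz=10}
  after event 5 (t=24: DEC bar by 4): {bar=-18, baz=10}
  after event 6 (t=32: DEL baz): {bar=-18}
  after event 7 (t=33: SET foo = -3): {bar=-18, foo=-3}
  after event 8 (t=34: DEC baz by 9): {bar=-18, baz=-9, foo=-3}
  after event 9 (t=40: INC baz by 3): {bar=-18, baz=-6, foo=-3}
  after event 10 (t=46: DEC bar by 6): {bar=-24, baz=-6, foo=-3}

Answer: {bar=-24, baz=-6, foo=-3}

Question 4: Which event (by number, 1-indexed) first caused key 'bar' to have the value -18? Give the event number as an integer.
Looking for first event where bar becomes -18:
  event 1: bar = -1
  event 2: bar = -14
  event 3: bar = -14
  event 4: bar = -14
  event 5: bar -14 -> -18  <-- first match

Answer: 5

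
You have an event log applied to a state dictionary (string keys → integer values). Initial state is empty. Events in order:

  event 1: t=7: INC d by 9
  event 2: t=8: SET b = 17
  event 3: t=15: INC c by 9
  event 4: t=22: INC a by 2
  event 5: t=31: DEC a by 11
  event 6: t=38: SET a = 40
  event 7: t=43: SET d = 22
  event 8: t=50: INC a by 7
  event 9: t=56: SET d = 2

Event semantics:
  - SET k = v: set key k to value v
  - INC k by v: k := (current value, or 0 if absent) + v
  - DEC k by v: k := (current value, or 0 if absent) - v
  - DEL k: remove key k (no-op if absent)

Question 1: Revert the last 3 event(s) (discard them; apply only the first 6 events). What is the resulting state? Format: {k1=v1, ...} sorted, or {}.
Keep first 6 events (discard last 3):
  after event 1 (t=7: INC d by 9): {d=9}
  after event 2 (t=8: SET b = 17): {b=17, d=9}
  after event 3 (t=15: INC c by 9): {b=17, c=9, d=9}
  after event 4 (t=22: INC a by 2): {a=2, b=17, c=9, d=9}
  after event 5 (t=31: DEC a by 11): {a=-9, b=17, c=9, d=9}
  after event 6 (t=38: SET a = 40): {a=40, b=17, c=9, d=9}

Answer: {a=40, b=17, c=9, d=9}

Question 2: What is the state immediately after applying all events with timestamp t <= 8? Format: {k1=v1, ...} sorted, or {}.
Answer: {b=17, d=9}

Derivation:
Apply events with t <= 8 (2 events):
  after event 1 (t=7: INC d by 9): {d=9}
  after event 2 (t=8: SET b = 17): {b=17, d=9}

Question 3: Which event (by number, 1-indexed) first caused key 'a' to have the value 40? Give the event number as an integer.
Looking for first event where a becomes 40:
  event 4: a = 2
  event 5: a = -9
  event 6: a -9 -> 40  <-- first match

Answer: 6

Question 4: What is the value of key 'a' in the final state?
Answer: 47

Derivation:
Track key 'a' through all 9 events:
  event 1 (t=7: INC d by 9): a unchanged
  event 2 (t=8: SET b = 17): a unchanged
  event 3 (t=15: INC c by 9): a unchanged
  event 4 (t=22: INC a by 2): a (absent) -> 2
  event 5 (t=31: DEC a by 11): a 2 -> -9
  event 6 (t=38: SET a = 40): a -9 -> 40
  event 7 (t=43: SET d = 22): a unchanged
  event 8 (t=50: INC a by 7): a 40 -> 47
  event 9 (t=56: SET d = 2): a unchanged
Final: a = 47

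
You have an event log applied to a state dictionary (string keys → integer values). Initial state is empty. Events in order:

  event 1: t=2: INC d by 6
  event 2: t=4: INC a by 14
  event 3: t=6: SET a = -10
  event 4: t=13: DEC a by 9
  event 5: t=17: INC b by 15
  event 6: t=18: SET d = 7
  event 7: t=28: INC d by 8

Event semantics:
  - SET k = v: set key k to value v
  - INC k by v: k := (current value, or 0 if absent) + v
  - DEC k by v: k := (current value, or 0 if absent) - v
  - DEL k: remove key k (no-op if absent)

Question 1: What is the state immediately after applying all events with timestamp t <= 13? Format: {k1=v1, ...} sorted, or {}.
Answer: {a=-19, d=6}

Derivation:
Apply events with t <= 13 (4 events):
  after event 1 (t=2: INC d by 6): {d=6}
  after event 2 (t=4: INC a by 14): {a=14, d=6}
  after event 3 (t=6: SET a = -10): {a=-10, d=6}
  after event 4 (t=13: DEC a by 9): {a=-19, d=6}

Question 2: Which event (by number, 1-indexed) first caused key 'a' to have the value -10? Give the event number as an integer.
Looking for first event where a becomes -10:
  event 2: a = 14
  event 3: a 14 -> -10  <-- first match

Answer: 3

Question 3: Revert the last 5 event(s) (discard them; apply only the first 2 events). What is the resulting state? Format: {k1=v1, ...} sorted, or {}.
Answer: {a=14, d=6}

Derivation:
Keep first 2 events (discard last 5):
  after event 1 (t=2: INC d by 6): {d=6}
  after event 2 (t=4: INC a by 14): {a=14, d=6}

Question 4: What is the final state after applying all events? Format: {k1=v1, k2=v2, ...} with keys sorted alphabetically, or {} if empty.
  after event 1 (t=2: INC d by 6): {d=6}
  after event 2 (t=4: INC a by 14): {a=14, d=6}
  after event 3 (t=6: SET a = -10): {a=-10, d=6}
  after event 4 (t=13: DEC a by 9): {a=-19, d=6}
  after event 5 (t=17: INC b by 15): {a=-19, b=15, d=6}
  after event 6 (t=18: SET d = 7): {a=-19, b=15, d=7}
  after event 7 (t=28: INC d by 8): {a=-19, b=15, d=15}

Answer: {a=-19, b=15, d=15}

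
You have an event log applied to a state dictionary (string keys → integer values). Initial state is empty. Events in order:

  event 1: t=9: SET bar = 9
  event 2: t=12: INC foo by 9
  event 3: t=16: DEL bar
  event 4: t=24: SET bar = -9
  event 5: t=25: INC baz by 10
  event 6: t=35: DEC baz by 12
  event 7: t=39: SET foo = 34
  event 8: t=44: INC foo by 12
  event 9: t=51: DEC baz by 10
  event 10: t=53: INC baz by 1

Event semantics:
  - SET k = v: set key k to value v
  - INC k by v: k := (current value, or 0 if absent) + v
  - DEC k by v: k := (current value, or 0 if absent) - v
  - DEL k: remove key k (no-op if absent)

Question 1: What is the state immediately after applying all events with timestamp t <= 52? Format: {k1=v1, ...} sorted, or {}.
Apply events with t <= 52 (9 events):
  after event 1 (t=9: SET bar = 9): {bar=9}
  after event 2 (t=12: INC foo by 9): {bar=9, foo=9}
  after event 3 (t=16: DEL bar): {foo=9}
  after event 4 (t=24: SET bar = -9): {bar=-9, foo=9}
  after event 5 (t=25: INC baz by 10): {bar=-9, baz=10, foo=9}
  after event 6 (t=35: DEC baz by 12): {bar=-9, baz=-2, foo=9}
  after event 7 (t=39: SET foo = 34): {bar=-9, baz=-2, foo=34}
  after event 8 (t=44: INC foo by 12): {bar=-9, baz=-2, foo=46}
  after event 9 (t=51: DEC baz by 10): {bar=-9, baz=-12, foo=46}

Answer: {bar=-9, baz=-12, foo=46}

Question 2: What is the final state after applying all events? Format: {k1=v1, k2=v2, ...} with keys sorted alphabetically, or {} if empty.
  after event 1 (t=9: SET bar = 9): {bar=9}
  after event 2 (t=12: INC foo by 9): {bar=9, foo=9}
  after event 3 (t=16: DEL bar): {foo=9}
  after event 4 (t=24: SET bar = -9): {bar=-9, foo=9}
  after event 5 (t=25: INC baz by 10): {bar=-9, baz=10, foo=9}
  after event 6 (t=35: DEC baz by 12): {bar=-9, baz=-2, foo=9}
  after event 7 (t=39: SET foo = 34): {bar=-9, baz=-2, foo=34}
  after event 8 (t=44: INC foo by 12): {bar=-9, baz=-2, foo=46}
  after event 9 (t=51: DEC baz by 10): {bar=-9, baz=-12, foo=46}
  after event 10 (t=53: INC baz by 1): {bar=-9, baz=-11, foo=46}

Answer: {bar=-9, baz=-11, foo=46}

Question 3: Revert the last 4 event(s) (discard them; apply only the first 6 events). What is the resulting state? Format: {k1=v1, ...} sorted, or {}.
Answer: {bar=-9, baz=-2, foo=9}

Derivation:
Keep first 6 events (discard last 4):
  after event 1 (t=9: SET bar = 9): {bar=9}
  after event 2 (t=12: INC foo by 9): {bar=9, foo=9}
  after event 3 (t=16: DEL bar): {foo=9}
  after event 4 (t=24: SET bar = -9): {bar=-9, foo=9}
  after event 5 (t=25: INC baz by 10): {bar=-9, baz=10, foo=9}
  after event 6 (t=35: DEC baz by 12): {bar=-9, baz=-2, foo=9}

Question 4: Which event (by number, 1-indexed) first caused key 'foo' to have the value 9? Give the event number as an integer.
Answer: 2

Derivation:
Looking for first event where foo becomes 9:
  event 2: foo (absent) -> 9  <-- first match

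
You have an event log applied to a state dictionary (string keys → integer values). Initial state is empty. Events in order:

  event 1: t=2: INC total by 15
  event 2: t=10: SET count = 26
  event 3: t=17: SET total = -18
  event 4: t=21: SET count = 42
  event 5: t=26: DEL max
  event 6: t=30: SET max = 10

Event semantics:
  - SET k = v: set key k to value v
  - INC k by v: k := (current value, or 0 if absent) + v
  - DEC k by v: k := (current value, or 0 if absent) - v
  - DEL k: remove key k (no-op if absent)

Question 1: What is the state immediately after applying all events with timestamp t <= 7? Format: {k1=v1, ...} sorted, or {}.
Apply events with t <= 7 (1 events):
  after event 1 (t=2: INC total by 15): {total=15}

Answer: {total=15}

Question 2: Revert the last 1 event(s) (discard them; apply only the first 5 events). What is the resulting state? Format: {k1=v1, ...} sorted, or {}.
Keep first 5 events (discard last 1):
  after event 1 (t=2: INC total by 15): {total=15}
  after event 2 (t=10: SET count = 26): {count=26, total=15}
  after event 3 (t=17: SET total = -18): {count=26, total=-18}
  after event 4 (t=21: SET count = 42): {count=42, total=-18}
  after event 5 (t=26: DEL max): {count=42, total=-18}

Answer: {count=42, total=-18}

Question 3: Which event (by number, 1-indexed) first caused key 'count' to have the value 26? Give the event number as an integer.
Looking for first event where count becomes 26:
  event 2: count (absent) -> 26  <-- first match

Answer: 2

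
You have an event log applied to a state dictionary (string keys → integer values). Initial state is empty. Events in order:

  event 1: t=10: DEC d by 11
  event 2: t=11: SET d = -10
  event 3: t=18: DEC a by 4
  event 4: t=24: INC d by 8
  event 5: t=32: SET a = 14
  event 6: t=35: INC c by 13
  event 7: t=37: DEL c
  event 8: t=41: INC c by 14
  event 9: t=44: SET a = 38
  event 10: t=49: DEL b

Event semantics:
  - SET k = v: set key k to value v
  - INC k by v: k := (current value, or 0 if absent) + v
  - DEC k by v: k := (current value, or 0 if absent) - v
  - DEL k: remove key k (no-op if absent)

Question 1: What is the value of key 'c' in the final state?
Track key 'c' through all 10 events:
  event 1 (t=10: DEC d by 11): c unchanged
  event 2 (t=11: SET d = -10): c unchanged
  event 3 (t=18: DEC a by 4): c unchanged
  event 4 (t=24: INC d by 8): c unchanged
  event 5 (t=32: SET a = 14): c unchanged
  event 6 (t=35: INC c by 13): c (absent) -> 13
  event 7 (t=37: DEL c): c 13 -> (absent)
  event 8 (t=41: INC c by 14): c (absent) -> 14
  event 9 (t=44: SET a = 38): c unchanged
  event 10 (t=49: DEL b): c unchanged
Final: c = 14

Answer: 14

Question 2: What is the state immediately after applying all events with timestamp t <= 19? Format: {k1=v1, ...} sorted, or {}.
Apply events with t <= 19 (3 events):
  after event 1 (t=10: DEC d by 11): {d=-11}
  after event 2 (t=11: SET d = -10): {d=-10}
  after event 3 (t=18: DEC a by 4): {a=-4, d=-10}

Answer: {a=-4, d=-10}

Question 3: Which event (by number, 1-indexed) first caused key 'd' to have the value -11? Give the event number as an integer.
Looking for first event where d becomes -11:
  event 1: d (absent) -> -11  <-- first match

Answer: 1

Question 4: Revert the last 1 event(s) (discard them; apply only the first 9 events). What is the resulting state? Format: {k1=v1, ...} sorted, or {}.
Keep first 9 events (discard last 1):
  after event 1 (t=10: DEC d by 11): {d=-11}
  after event 2 (t=11: SET d = -10): {d=-10}
  after event 3 (t=18: DEC a by 4): {a=-4, d=-10}
  after event 4 (t=24: INC d by 8): {a=-4, d=-2}
  after event 5 (t=32: SET a = 14): {a=14, d=-2}
  after event 6 (t=35: INC c by 13): {a=14, c=13, d=-2}
  after event 7 (t=37: DEL c): {a=14, d=-2}
  after event 8 (t=41: INC c by 14): {a=14, c=14, d=-2}
  after event 9 (t=44: SET a = 38): {a=38, c=14, d=-2}

Answer: {a=38, c=14, d=-2}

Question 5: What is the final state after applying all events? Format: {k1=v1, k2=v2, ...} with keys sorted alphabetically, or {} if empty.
Answer: {a=38, c=14, d=-2}

Derivation:
  after event 1 (t=10: DEC d by 11): {d=-11}
  after event 2 (t=11: SET d = -10): {d=-10}
  after event 3 (t=18: DEC a by 4): {a=-4, d=-10}
  after event 4 (t=24: INC d by 8): {a=-4, d=-2}
  after event 5 (t=32: SET a = 14): {a=14, d=-2}
  after event 6 (t=35: INC c by 13): {a=14, c=13, d=-2}
  after event 7 (t=37: DEL c): {a=14, d=-2}
  after event 8 (t=41: INC c by 14): {a=14, c=14, d=-2}
  after event 9 (t=44: SET a = 38): {a=38, c=14, d=-2}
  after event 10 (t=49: DEL b): {a=38, c=14, d=-2}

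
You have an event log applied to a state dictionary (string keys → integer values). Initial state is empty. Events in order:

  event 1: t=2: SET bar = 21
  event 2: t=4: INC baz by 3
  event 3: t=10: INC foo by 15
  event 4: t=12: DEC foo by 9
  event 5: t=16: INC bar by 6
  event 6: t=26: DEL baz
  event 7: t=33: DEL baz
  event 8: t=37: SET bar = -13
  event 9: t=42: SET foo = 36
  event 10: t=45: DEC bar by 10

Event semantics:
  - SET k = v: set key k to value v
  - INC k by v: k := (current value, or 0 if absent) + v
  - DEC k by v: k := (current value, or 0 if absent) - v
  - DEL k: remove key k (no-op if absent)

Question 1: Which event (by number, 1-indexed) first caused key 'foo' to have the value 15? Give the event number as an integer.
Looking for first event where foo becomes 15:
  event 3: foo (absent) -> 15  <-- first match

Answer: 3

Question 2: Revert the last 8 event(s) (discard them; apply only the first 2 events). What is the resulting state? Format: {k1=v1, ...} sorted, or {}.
Keep first 2 events (discard last 8):
  after event 1 (t=2: SET bar = 21): {bar=21}
  after event 2 (t=4: INC baz by 3): {bar=21, baz=3}

Answer: {bar=21, baz=3}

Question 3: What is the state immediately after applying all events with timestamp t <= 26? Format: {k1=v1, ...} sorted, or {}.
Answer: {bar=27, foo=6}

Derivation:
Apply events with t <= 26 (6 events):
  after event 1 (t=2: SET bar = 21): {bar=21}
  after event 2 (t=4: INC baz by 3): {bar=21, baz=3}
  after event 3 (t=10: INC foo by 15): {bar=21, baz=3, foo=15}
  after event 4 (t=12: DEC foo by 9): {bar=21, baz=3, foo=6}
  after event 5 (t=16: INC bar by 6): {bar=27, baz=3, foo=6}
  after event 6 (t=26: DEL baz): {bar=27, foo=6}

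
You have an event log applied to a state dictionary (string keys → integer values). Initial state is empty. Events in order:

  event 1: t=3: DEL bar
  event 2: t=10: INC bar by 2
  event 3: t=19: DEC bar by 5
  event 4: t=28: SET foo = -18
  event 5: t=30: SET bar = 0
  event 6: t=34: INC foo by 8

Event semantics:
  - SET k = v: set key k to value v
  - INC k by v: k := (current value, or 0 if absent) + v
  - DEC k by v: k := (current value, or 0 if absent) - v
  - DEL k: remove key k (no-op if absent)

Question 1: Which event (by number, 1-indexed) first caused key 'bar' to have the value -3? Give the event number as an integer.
Answer: 3

Derivation:
Looking for first event where bar becomes -3:
  event 2: bar = 2
  event 3: bar 2 -> -3  <-- first match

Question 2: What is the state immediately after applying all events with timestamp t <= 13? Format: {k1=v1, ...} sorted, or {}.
Answer: {bar=2}

Derivation:
Apply events with t <= 13 (2 events):
  after event 1 (t=3: DEL bar): {}
  after event 2 (t=10: INC bar by 2): {bar=2}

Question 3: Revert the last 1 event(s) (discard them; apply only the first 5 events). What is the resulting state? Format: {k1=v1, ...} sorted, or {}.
Keep first 5 events (discard last 1):
  after event 1 (t=3: DEL bar): {}
  after event 2 (t=10: INC bar by 2): {bar=2}
  after event 3 (t=19: DEC bar by 5): {bar=-3}
  after event 4 (t=28: SET foo = -18): {bar=-3, foo=-18}
  after event 5 (t=30: SET bar = 0): {bar=0, foo=-18}

Answer: {bar=0, foo=-18}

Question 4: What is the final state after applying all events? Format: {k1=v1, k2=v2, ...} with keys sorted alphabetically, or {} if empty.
Answer: {bar=0, foo=-10}

Derivation:
  after event 1 (t=3: DEL bar): {}
  after event 2 (t=10: INC bar by 2): {bar=2}
  after event 3 (t=19: DEC bar by 5): {bar=-3}
  after event 4 (t=28: SET foo = -18): {bar=-3, foo=-18}
  after event 5 (t=30: SET bar = 0): {bar=0, foo=-18}
  after event 6 (t=34: INC foo by 8): {bar=0, foo=-10}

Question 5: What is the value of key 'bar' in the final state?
Track key 'bar' through all 6 events:
  event 1 (t=3: DEL bar): bar (absent) -> (absent)
  event 2 (t=10: INC bar by 2): bar (absent) -> 2
  event 3 (t=19: DEC bar by 5): bar 2 -> -3
  event 4 (t=28: SET foo = -18): bar unchanged
  event 5 (t=30: SET bar = 0): bar -3 -> 0
  event 6 (t=34: INC foo by 8): bar unchanged
Final: bar = 0

Answer: 0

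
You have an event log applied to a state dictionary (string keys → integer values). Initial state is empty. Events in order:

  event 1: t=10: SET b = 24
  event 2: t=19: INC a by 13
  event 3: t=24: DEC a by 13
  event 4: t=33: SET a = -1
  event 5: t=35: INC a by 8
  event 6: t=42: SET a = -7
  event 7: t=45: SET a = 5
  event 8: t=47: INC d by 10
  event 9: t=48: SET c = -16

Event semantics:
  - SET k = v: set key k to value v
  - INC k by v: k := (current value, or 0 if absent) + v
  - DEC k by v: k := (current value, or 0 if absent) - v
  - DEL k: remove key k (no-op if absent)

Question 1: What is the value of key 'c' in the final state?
Track key 'c' through all 9 events:
  event 1 (t=10: SET b = 24): c unchanged
  event 2 (t=19: INC a by 13): c unchanged
  event 3 (t=24: DEC a by 13): c unchanged
  event 4 (t=33: SET a = -1): c unchanged
  event 5 (t=35: INC a by 8): c unchanged
  event 6 (t=42: SET a = -7): c unchanged
  event 7 (t=45: SET a = 5): c unchanged
  event 8 (t=47: INC d by 10): c unchanged
  event 9 (t=48: SET c = -16): c (absent) -> -16
Final: c = -16

Answer: -16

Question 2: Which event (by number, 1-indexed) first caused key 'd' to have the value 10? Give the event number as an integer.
Answer: 8

Derivation:
Looking for first event where d becomes 10:
  event 8: d (absent) -> 10  <-- first match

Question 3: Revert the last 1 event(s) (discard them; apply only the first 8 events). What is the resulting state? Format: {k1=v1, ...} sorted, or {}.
Keep first 8 events (discard last 1):
  after event 1 (t=10: SET b = 24): {b=24}
  after event 2 (t=19: INC a by 13): {a=13, b=24}
  after event 3 (t=24: DEC a by 13): {a=0, b=24}
  after event 4 (t=33: SET a = -1): {a=-1, b=24}
  after event 5 (t=35: INC a by 8): {a=7, b=24}
  after event 6 (t=42: SET a = -7): {a=-7, b=24}
  after event 7 (t=45: SET a = 5): {a=5, b=24}
  after event 8 (t=47: INC d by 10): {a=5, b=24, d=10}

Answer: {a=5, b=24, d=10}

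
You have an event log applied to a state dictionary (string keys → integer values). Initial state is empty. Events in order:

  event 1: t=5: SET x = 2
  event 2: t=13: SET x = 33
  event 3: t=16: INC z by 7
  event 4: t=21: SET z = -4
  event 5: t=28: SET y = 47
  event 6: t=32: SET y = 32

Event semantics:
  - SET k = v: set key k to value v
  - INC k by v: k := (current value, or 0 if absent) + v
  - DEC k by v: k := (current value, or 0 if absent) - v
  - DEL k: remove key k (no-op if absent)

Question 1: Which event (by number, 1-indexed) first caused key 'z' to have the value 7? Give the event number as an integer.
Looking for first event where z becomes 7:
  event 3: z (absent) -> 7  <-- first match

Answer: 3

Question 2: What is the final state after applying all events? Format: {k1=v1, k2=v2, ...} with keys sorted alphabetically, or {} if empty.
Answer: {x=33, y=32, z=-4}

Derivation:
  after event 1 (t=5: SET x = 2): {x=2}
  after event 2 (t=13: SET x = 33): {x=33}
  after event 3 (t=16: INC z by 7): {x=33, z=7}
  after event 4 (t=21: SET z = -4): {x=33, z=-4}
  after event 5 (t=28: SET y = 47): {x=33, y=47, z=-4}
  after event 6 (t=32: SET y = 32): {x=33, y=32, z=-4}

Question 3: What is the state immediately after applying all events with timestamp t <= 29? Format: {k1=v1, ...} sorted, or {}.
Apply events with t <= 29 (5 events):
  after event 1 (t=5: SET x = 2): {x=2}
  after event 2 (t=13: SET x = 33): {x=33}
  after event 3 (t=16: INC z by 7): {x=33, z=7}
  after event 4 (t=21: SET z = -4): {x=33, z=-4}
  after event 5 (t=28: SET y = 47): {x=33, y=47, z=-4}

Answer: {x=33, y=47, z=-4}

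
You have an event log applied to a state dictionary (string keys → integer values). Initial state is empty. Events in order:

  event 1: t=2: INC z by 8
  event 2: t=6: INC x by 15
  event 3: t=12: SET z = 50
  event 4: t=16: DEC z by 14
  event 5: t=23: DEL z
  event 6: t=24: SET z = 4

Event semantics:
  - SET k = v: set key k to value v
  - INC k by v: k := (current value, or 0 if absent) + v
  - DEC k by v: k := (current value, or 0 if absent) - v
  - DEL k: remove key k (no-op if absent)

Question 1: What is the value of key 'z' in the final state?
Answer: 4

Derivation:
Track key 'z' through all 6 events:
  event 1 (t=2: INC z by 8): z (absent) -> 8
  event 2 (t=6: INC x by 15): z unchanged
  event 3 (t=12: SET z = 50): z 8 -> 50
  event 4 (t=16: DEC z by 14): z 50 -> 36
  event 5 (t=23: DEL z): z 36 -> (absent)
  event 6 (t=24: SET z = 4): z (absent) -> 4
Final: z = 4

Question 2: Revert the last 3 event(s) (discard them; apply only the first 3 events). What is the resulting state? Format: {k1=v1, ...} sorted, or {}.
Answer: {x=15, z=50}

Derivation:
Keep first 3 events (discard last 3):
  after event 1 (t=2: INC z by 8): {z=8}
  after event 2 (t=6: INC x by 15): {x=15, z=8}
  after event 3 (t=12: SET z = 50): {x=15, z=50}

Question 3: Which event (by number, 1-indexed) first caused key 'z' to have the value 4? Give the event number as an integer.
Answer: 6

Derivation:
Looking for first event where z becomes 4:
  event 1: z = 8
  event 2: z = 8
  event 3: z = 50
  event 4: z = 36
  event 5: z = (absent)
  event 6: z (absent) -> 4  <-- first match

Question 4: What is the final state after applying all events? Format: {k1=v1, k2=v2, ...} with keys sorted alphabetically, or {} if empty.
  after event 1 (t=2: INC z by 8): {z=8}
  after event 2 (t=6: INC x by 15): {x=15, z=8}
  after event 3 (t=12: SET z = 50): {x=15, z=50}
  after event 4 (t=16: DEC z by 14): {x=15, z=36}
  after event 5 (t=23: DEL z): {x=15}
  after event 6 (t=24: SET z = 4): {x=15, z=4}

Answer: {x=15, z=4}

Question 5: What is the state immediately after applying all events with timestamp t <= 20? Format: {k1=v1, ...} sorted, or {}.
Apply events with t <= 20 (4 events):
  after event 1 (t=2: INC z by 8): {z=8}
  after event 2 (t=6: INC x by 15): {x=15, z=8}
  after event 3 (t=12: SET z = 50): {x=15, z=50}
  after event 4 (t=16: DEC z by 14): {x=15, z=36}

Answer: {x=15, z=36}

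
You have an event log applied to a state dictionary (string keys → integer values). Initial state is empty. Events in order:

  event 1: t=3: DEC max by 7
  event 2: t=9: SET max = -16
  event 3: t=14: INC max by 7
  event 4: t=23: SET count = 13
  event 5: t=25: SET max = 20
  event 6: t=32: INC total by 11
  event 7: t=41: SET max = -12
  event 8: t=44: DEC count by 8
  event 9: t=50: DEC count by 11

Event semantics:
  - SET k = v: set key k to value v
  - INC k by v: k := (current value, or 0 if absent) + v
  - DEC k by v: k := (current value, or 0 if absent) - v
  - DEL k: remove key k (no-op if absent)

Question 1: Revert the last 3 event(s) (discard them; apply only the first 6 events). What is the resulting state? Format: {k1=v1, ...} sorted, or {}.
Answer: {count=13, max=20, total=11}

Derivation:
Keep first 6 events (discard last 3):
  after event 1 (t=3: DEC max by 7): {max=-7}
  after event 2 (t=9: SET max = -16): {max=-16}
  after event 3 (t=14: INC max by 7): {max=-9}
  after event 4 (t=23: SET count = 13): {count=13, max=-9}
  after event 5 (t=25: SET max = 20): {count=13, max=20}
  after event 6 (t=32: INC total by 11): {count=13, max=20, total=11}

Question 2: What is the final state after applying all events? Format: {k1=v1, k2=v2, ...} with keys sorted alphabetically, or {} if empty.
  after event 1 (t=3: DEC max by 7): {max=-7}
  after event 2 (t=9: SET max = -16): {max=-16}
  after event 3 (t=14: INC max by 7): {max=-9}
  after event 4 (t=23: SET count = 13): {count=13, max=-9}
  after event 5 (t=25: SET max = 20): {count=13, max=20}
  after event 6 (t=32: INC total by 11): {count=13, max=20, total=11}
  after event 7 (t=41: SET max = -12): {count=13, max=-12, total=11}
  after event 8 (t=44: DEC count by 8): {count=5, max=-12, total=11}
  after event 9 (t=50: DEC count by 11): {count=-6, max=-12, total=11}

Answer: {count=-6, max=-12, total=11}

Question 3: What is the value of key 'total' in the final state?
Track key 'total' through all 9 events:
  event 1 (t=3: DEC max by 7): total unchanged
  event 2 (t=9: SET max = -16): total unchanged
  event 3 (t=14: INC max by 7): total unchanged
  event 4 (t=23: SET count = 13): total unchanged
  event 5 (t=25: SET max = 20): total unchanged
  event 6 (t=32: INC total by 11): total (absent) -> 11
  event 7 (t=41: SET max = -12): total unchanged
  event 8 (t=44: DEC count by 8): total unchanged
  event 9 (t=50: DEC count by 11): total unchanged
Final: total = 11

Answer: 11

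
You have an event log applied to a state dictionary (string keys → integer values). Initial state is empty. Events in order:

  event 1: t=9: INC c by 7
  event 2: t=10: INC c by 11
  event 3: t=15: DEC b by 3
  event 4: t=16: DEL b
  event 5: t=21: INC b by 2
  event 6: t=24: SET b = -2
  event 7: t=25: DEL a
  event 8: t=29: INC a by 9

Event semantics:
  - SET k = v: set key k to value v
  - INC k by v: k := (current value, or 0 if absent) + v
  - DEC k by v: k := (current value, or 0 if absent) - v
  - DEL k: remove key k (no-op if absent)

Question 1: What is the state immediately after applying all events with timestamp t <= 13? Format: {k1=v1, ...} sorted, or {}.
Apply events with t <= 13 (2 events):
  after event 1 (t=9: INC c by 7): {c=7}
  after event 2 (t=10: INC c by 11): {c=18}

Answer: {c=18}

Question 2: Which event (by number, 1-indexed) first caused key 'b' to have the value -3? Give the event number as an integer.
Answer: 3

Derivation:
Looking for first event where b becomes -3:
  event 3: b (absent) -> -3  <-- first match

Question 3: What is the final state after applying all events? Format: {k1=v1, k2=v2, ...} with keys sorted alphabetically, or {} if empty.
Answer: {a=9, b=-2, c=18}

Derivation:
  after event 1 (t=9: INC c by 7): {c=7}
  after event 2 (t=10: INC c by 11): {c=18}
  after event 3 (t=15: DEC b by 3): {b=-3, c=18}
  after event 4 (t=16: DEL b): {c=18}
  after event 5 (t=21: INC b by 2): {b=2, c=18}
  after event 6 (t=24: SET b = -2): {b=-2, c=18}
  after event 7 (t=25: DEL a): {b=-2, c=18}
  after event 8 (t=29: INC a by 9): {a=9, b=-2, c=18}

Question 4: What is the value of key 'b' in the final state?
Track key 'b' through all 8 events:
  event 1 (t=9: INC c by 7): b unchanged
  event 2 (t=10: INC c by 11): b unchanged
  event 3 (t=15: DEC b by 3): b (absent) -> -3
  event 4 (t=16: DEL b): b -3 -> (absent)
  event 5 (t=21: INC b by 2): b (absent) -> 2
  event 6 (t=24: SET b = -2): b 2 -> -2
  event 7 (t=25: DEL a): b unchanged
  event 8 (t=29: INC a by 9): b unchanged
Final: b = -2

Answer: -2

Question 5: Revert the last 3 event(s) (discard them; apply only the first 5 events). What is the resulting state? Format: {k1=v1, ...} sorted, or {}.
Keep first 5 events (discard last 3):
  after event 1 (t=9: INC c by 7): {c=7}
  after event 2 (t=10: INC c by 11): {c=18}
  after event 3 (t=15: DEC b by 3): {b=-3, c=18}
  after event 4 (t=16: DEL b): {c=18}
  after event 5 (t=21: INC b by 2): {b=2, c=18}

Answer: {b=2, c=18}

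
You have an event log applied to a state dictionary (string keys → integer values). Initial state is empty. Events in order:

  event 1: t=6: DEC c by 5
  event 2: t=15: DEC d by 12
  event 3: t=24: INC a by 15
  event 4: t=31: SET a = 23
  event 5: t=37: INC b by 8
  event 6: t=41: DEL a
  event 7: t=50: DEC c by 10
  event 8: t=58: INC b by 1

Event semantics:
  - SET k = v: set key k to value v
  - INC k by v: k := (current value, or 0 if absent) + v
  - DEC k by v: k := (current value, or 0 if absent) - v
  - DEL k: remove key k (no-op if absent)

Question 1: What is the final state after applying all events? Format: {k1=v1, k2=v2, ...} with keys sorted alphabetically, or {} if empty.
Answer: {b=9, c=-15, d=-12}

Derivation:
  after event 1 (t=6: DEC c by 5): {c=-5}
  after event 2 (t=15: DEC d by 12): {c=-5, d=-12}
  after event 3 (t=24: INC a by 15): {a=15, c=-5, d=-12}
  after event 4 (t=31: SET a = 23): {a=23, c=-5, d=-12}
  after event 5 (t=37: INC b by 8): {a=23, b=8, c=-5, d=-12}
  after event 6 (t=41: DEL a): {b=8, c=-5, d=-12}
  after event 7 (t=50: DEC c by 10): {b=8, c=-15, d=-12}
  after event 8 (t=58: INC b by 1): {b=9, c=-15, d=-12}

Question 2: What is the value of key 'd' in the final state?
Answer: -12

Derivation:
Track key 'd' through all 8 events:
  event 1 (t=6: DEC c by 5): d unchanged
  event 2 (t=15: DEC d by 12): d (absent) -> -12
  event 3 (t=24: INC a by 15): d unchanged
  event 4 (t=31: SET a = 23): d unchanged
  event 5 (t=37: INC b by 8): d unchanged
  event 6 (t=41: DEL a): d unchanged
  event 7 (t=50: DEC c by 10): d unchanged
  event 8 (t=58: INC b by 1): d unchanged
Final: d = -12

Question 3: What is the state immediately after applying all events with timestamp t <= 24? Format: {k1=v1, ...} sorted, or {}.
Answer: {a=15, c=-5, d=-12}

Derivation:
Apply events with t <= 24 (3 events):
  after event 1 (t=6: DEC c by 5): {c=-5}
  after event 2 (t=15: DEC d by 12): {c=-5, d=-12}
  after event 3 (t=24: INC a by 15): {a=15, c=-5, d=-12}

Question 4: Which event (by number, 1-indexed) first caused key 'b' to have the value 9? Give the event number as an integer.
Looking for first event where b becomes 9:
  event 5: b = 8
  event 6: b = 8
  event 7: b = 8
  event 8: b 8 -> 9  <-- first match

Answer: 8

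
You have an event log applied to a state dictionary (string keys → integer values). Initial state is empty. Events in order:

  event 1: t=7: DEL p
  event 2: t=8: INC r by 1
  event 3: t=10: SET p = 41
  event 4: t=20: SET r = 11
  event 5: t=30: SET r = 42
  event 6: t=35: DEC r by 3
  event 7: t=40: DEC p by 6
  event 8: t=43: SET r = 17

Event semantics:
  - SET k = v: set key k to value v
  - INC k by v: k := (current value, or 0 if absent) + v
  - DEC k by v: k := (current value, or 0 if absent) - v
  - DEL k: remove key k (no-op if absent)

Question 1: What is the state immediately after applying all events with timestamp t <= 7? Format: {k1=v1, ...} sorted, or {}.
Apply events with t <= 7 (1 events):
  after event 1 (t=7: DEL p): {}

Answer: {}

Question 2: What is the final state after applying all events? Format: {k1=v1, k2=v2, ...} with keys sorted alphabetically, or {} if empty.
  after event 1 (t=7: DEL p): {}
  after event 2 (t=8: INC r by 1): {r=1}
  after event 3 (t=10: SET p = 41): {p=41, r=1}
  after event 4 (t=20: SET r = 11): {p=41, r=11}
  after event 5 (t=30: SET r = 42): {p=41, r=42}
  after event 6 (t=35: DEC r by 3): {p=41, r=39}
  after event 7 (t=40: DEC p by 6): {p=35, r=39}
  after event 8 (t=43: SET r = 17): {p=35, r=17}

Answer: {p=35, r=17}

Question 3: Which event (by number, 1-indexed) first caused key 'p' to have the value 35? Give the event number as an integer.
Looking for first event where p becomes 35:
  event 3: p = 41
  event 4: p = 41
  event 5: p = 41
  event 6: p = 41
  event 7: p 41 -> 35  <-- first match

Answer: 7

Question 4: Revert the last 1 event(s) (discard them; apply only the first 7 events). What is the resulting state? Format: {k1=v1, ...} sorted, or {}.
Answer: {p=35, r=39}

Derivation:
Keep first 7 events (discard last 1):
  after event 1 (t=7: DEL p): {}
  after event 2 (t=8: INC r by 1): {r=1}
  after event 3 (t=10: SET p = 41): {p=41, r=1}
  after event 4 (t=20: SET r = 11): {p=41, r=11}
  after event 5 (t=30: SET r = 42): {p=41, r=42}
  after event 6 (t=35: DEC r by 3): {p=41, r=39}
  after event 7 (t=40: DEC p by 6): {p=35, r=39}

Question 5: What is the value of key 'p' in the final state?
Answer: 35

Derivation:
Track key 'p' through all 8 events:
  event 1 (t=7: DEL p): p (absent) -> (absent)
  event 2 (t=8: INC r by 1): p unchanged
  event 3 (t=10: SET p = 41): p (absent) -> 41
  event 4 (t=20: SET r = 11): p unchanged
  event 5 (t=30: SET r = 42): p unchanged
  event 6 (t=35: DEC r by 3): p unchanged
  event 7 (t=40: DEC p by 6): p 41 -> 35
  event 8 (t=43: SET r = 17): p unchanged
Final: p = 35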